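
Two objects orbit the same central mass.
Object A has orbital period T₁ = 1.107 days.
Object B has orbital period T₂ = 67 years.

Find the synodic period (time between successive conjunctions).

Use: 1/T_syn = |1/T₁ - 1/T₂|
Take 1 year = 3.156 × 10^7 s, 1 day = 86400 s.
T₁ = 1.107 days = 95644.8 s
T₂ = 67 years = 2.11452 × 10^9 s
1/T₁ = 1.04554 × 10^-5 s⁻¹
1/T₂ = 4.72921 × 10^-10 s⁻¹
|1/T₁ − 1/T₂| = 1.04549 × 10^-5 s⁻¹
T_syn = 1 / |1/T₁ − 1/T₂| = 95649.1 s ≈ 1.107 days

Final answer: T_syn = 1.107 days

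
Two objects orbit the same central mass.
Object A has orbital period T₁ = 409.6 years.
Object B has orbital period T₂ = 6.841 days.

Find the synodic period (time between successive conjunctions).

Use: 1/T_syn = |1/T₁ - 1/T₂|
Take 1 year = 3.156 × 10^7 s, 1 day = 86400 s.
T₁ = 409.6 years = 1.2927 × 10^10 s
T₂ = 6.841 days = 591062 s
1/T₁ = 7.73576 × 10^-11 s⁻¹
1/T₂ = 1.69187 × 10^-6 s⁻¹
|1/T₁ − 1/T₂| = 1.69179 × 10^-6 s⁻¹
T_syn = 1 / |1/T₁ − 1/T₂| = 591089 s ≈ 6.841 days

Final answer: T_syn = 6.841 days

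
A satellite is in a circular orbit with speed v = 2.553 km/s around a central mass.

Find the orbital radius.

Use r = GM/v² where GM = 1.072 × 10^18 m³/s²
v = 2.553 km/s = 2553 m/s
GM = 1.072 × 10^18 m³/s²
v² = 6.51781 × 10^6 m²/s²
r = GM/v² = (1.072 × 10^18) / (6.51781 × 10^6) = 1.64472 × 10^11 m ≈ 164.5 Gm

Final answer: 164.5 Gm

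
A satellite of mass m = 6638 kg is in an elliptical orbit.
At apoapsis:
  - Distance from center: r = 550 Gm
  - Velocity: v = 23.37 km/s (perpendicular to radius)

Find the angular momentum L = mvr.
r = 550 Gm = 5.5 × 10^11 m
v = 23.37 km/s = 23370 m/s
vr = 23370 × 5.5 × 10^11 = 1.28535 × 10^16 m²/s
L = m × vr = 6638 × 1.28535 × 10^16 = 8.53215 × 10^19 kg·m²/s ≈ 8.532 × 10^19 kg·m²/s

Final answer: L = 8.532 × 10^19 kg·m²/s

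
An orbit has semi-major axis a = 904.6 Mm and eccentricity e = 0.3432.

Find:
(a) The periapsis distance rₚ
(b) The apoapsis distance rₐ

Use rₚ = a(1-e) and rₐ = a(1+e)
a = 904.6 Mm = 9.046 × 10^8 m
e = 0.3432:  1 − e = 0.6568,  1 + e = 1.3432
(a) rₚ = a(1 − e) = 9.046 × 10^8 m × 0.6568 = 5.94141 × 10^8 m ≈ 594.1 Mm
(b) rₐ = a(1 + e) = 9.046 × 10^8 m × 1.3432 = 1.21506 × 10^9 m ≈ 1.215 Gm

Final answer:
(a) rₚ = 594.1 Mm
(b) rₐ = 1.215 Gm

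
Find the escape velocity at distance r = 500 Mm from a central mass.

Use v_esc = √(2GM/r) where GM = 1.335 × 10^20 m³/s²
r = 500 Mm = 5 × 10^8 m
GM = 1.335 × 10^20 m³/s²
2GM/r = 2 × (1.335 × 10^20) / (5 × 10^8) = 5.34 × 10^11 m²/s²
v_esc = √(2GM/r) = 730753 m/s ≈ 730.8 km/s

Final answer: 730.8 km/s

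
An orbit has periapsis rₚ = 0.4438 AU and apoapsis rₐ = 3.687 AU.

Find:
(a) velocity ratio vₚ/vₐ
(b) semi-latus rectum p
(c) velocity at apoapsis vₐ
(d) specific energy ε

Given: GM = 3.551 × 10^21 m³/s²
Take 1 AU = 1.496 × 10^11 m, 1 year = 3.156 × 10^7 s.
rₚ = 0.4438 AU = 6.63925 × 10^10 m
rₐ = 3.687 AU = 5.51575 × 10^11 m
GM = 3.551 × 10^21 m³/s²
a = (rₚ + rₐ)/2 = 3.08984 × 10^11 m
e = (rₐ − rₚ)/(rₐ + rₚ) = (4.85183 × 10^11) / (6.17968 × 10^11) = 0.785126
(a) vₚ/vₐ = rₐ/rₚ (angular momentum) = (5.51575 × 10^11) / (6.63925 × 10^10) = 8.3078 ≈ 8.308
(b) 1 − e² = 0.383577;  p = a(1 − e²) = 3.08984 × 10^11 × 0.383577 = 1.18519 × 10^11 m ≈ 0.7922 AU
(c) vₐ² = GM (2/rₐ − 1/a) = 3.551 × 10^21 × (3.62598 × 10^-12 − 3.23642 × 10^-12) = 1.38334 × 10^9 m²/s²;  vₐ = 37193.3 m/s ≈ 7.846 AU/year
(d) 2a = 6.17968 × 10^11 m;  ε = −GM/(2a) = -5.74626 × 10^9 J/kg ≈ -5.746 GJ/kg

Final answer:
(a) velocity ratio vₚ/vₐ = 8.308
(b) semi-latus rectum p = 0.7922 AU
(c) velocity at apoapsis vₐ = 7.846 AU/year
(d) specific energy ε = -5.746 GJ/kg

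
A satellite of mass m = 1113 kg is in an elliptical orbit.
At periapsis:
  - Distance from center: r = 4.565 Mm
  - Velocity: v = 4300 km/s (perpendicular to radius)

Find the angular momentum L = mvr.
r = 4.565 Mm = 4.565 × 10^6 m
v = 4300 km/s = 4.3 × 10^6 m/s
vr = 4.3 × 10^6 × 4.565 × 10^6 = 1.96295 × 10^13 m²/s
L = m × vr = 1113 × 1.96295 × 10^13 = 2.18476 × 10^16 kg·m²/s ≈ 2.185 × 10^16 kg·m²/s

Final answer: L = 2.185 × 10^16 kg·m²/s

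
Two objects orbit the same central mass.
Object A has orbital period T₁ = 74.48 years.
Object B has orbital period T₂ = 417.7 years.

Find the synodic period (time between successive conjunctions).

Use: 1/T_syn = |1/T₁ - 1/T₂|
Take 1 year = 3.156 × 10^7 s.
T₁ = 74.48 years = 2.35059 × 10^9 s
T₂ = 417.7 years = 1.31826 × 10^10 s
1/T₁ = 4.25425 × 10^-10 s⁻¹
1/T₂ = 7.58575 × 10^-11 s⁻¹
|1/T₁ − 1/T₂| = 3.49568 × 10^-10 s⁻¹
T_syn = 1 / |1/T₁ − 1/T₂| = 2.86068 × 10^9 s ≈ 90.64 years

Final answer: T_syn = 90.64 years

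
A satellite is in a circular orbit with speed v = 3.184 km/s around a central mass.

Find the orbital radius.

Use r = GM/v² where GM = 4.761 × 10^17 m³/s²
v = 3.184 km/s = 3184 m/s
GM = 4.761 × 10^17 m³/s²
v² = 1.01379 × 10^7 m²/s²
r = GM/v² = (4.761 × 10^17) / (1.01379 × 10^7) = 4.69626 × 10^10 m ≈ 46.96 Gm

Final answer: 46.96 Gm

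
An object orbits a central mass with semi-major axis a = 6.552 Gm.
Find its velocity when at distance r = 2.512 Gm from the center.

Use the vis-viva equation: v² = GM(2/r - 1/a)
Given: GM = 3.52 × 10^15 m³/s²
a = 6.552 Gm = 6.552 × 10^9 m
r = 2.512 Gm = 2.512 × 10^9 m
GM = 3.52 × 10^15 m³/s²
2/r − 1/a = 7.96178 × 10^-10 − 1.52625 × 10^-10 = 6.43553 × 10^-10 m⁻¹
v² = GM (2/r − 1/a) = 2.26531 × 10^6 m²/s²
v = 1505.09 m/s ≈ 1.505 km/s

Final answer: 1.505 km/s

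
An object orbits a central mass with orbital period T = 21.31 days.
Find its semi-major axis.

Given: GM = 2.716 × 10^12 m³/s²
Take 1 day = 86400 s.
T = 21.31 days = 1.84118 × 10^6 s
GM = 2.716 × 10^12 m³/s²
Kepler's third law: a³ = GM T² / (4π²)
T² = 3.38996 × 10^12 s²
a³ = (2.716 × 10^12) × (3.38996 × 10^12) / (4π²) = 2.33219 × 10^23 m³
a = (a³)^(1/3) = 6.15538 × 10^7 m ≈ 61.55 Mm

Final answer: 61.55 Mm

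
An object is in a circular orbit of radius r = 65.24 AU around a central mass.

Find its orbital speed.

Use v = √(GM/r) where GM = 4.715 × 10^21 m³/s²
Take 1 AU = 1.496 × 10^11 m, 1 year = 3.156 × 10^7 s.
r = 65.24 AU = 9.7599 × 10^12 m
GM = 4.715 × 10^21 m³/s²
GM/r = (4.715 × 10^21) / (9.7599 × 10^12) = 4.83099 × 10^8 m²/s²
v = √(GM/r) = 21979.5 m/s ≈ 4.637 AU/year

Final answer: 4.637 AU/year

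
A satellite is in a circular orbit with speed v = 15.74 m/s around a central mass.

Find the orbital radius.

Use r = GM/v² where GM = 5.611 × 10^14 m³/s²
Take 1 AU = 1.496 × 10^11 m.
v = 15.74 m/s
GM = 5.611 × 10^14 m³/s²
v² = 247.748 m²/s²
r = GM/v² = (5.611 × 10^14) / 247.748 = 2.2648 × 10^12 m ≈ 15.14 AU

Final answer: 15.14 AU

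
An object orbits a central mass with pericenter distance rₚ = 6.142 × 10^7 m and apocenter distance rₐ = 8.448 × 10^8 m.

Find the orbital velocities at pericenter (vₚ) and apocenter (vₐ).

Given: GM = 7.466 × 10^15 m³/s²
rₚ = 6.142 × 10^7 m
rₐ = 8.448 × 10^8 m
GM = 7.466 × 10^15 m³/s²
a = (rₚ + rₐ)/2 = 4.5311 × 10^8 m
Vis-viva: v² = GM (2/r − 1/a)
vₚ² = 7.466 × 10^15 × (3.25627 × 10^-8 − 2.20697 × 10^-9) = 2.26636 × 10^8 m²/s²
vₚ = 15054.4 m/s ≈ 15.05 km/s
vₐ² = 7.466 × 10^15 × (2.36742 × 10^-9 − 2.20697 × 10^-9) = 1.19795 × 10^6 m²/s²
vₐ = 1094.51 m/s ≈ 1.095 km/s

Final answer: vₚ = 15.05 km/s, vₐ = 1.095 km/s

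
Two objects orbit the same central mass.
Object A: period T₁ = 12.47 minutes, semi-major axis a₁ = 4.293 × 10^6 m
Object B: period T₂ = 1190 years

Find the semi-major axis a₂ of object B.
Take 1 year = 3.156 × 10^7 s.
T₁ = 12.47 minutes = 748.2 s
T₂ = 1190 years = 3.75564 × 10^10 s
a₁ = 4.293 × 10^6 m
Kepler's third law: (T₂/T₁)² = (a₂/a₁)³  ⇒  a₂ = a₁ (T₂/T₁)^(2/3)
T₂/T₁ = 5.01957 × 10^7
(T₂/T₁)^(2/3) = 136075
a₂ = 4.293 × 10^6 m × 136075 = 5.84169 × 10^11 m ≈ 5.842 × 10^11 m

Final answer: a₂ = 5.842 × 10^11 m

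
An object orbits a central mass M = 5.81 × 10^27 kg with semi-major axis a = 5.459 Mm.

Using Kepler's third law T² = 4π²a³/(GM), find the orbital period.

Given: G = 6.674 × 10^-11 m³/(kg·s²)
M = 5.81 × 10^27 kg
GM = G × M = 6.674 × 10^-11 × 5.81 × 10^27 = 3.87759 × 10^17 m³/s²
a = 5.459 Mm = 5.459 × 10^6 m
a³ = 1.62682 × 10^20 m³
T = 2π √(a³/GM) = 2π √((1.62682 × 10^20) / (3.87759 × 10^17)) = 2π × 20.4828 s
T = 128.697 s ≈ 2.145 minutes

Final answer: 2.145 minutes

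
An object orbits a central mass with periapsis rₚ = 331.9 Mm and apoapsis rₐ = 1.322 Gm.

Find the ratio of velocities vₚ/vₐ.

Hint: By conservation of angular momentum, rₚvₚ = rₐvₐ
rₚ = 331.9 Mm = 3.319 × 10^8 m
rₐ = 1.322 Gm = 1.322 × 10^9 m
rₚvₚ = rₐvₐ  ⇒  vₚ/vₐ = rₐ/rₚ
vₚ/vₐ = (1.322 × 10^9) / (3.319 × 10^8) = 3.98313

Final answer: vₚ/vₐ = 3.983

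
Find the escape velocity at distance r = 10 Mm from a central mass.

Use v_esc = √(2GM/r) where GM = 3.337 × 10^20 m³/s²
r = 10 Mm = 1 × 10^7 m
GM = 3.337 × 10^20 m³/s²
2GM/r = 2 × (3.337 × 10^20) / (1 × 10^7) = 6.674 × 10^13 m²/s²
v_esc = √(2GM/r) = 8.16946 × 10^6 m/s ≈ 8169 km/s

Final answer: 8169 km/s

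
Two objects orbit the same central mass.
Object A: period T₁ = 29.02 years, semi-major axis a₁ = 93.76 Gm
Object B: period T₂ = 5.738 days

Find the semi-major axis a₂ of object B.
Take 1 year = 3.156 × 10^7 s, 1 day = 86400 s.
T₁ = 29.02 years = 9.15871 × 10^8 s
T₂ = 5.738 days = 495763 s
a₁ = 93.76 Gm = 9.376 × 10^10 m
Kepler's third law: (T₂/T₁)² = (a₂/a₁)³  ⇒  a₂ = a₁ (T₂/T₁)^(2/3)
T₂/T₁ = 0.000541302
(T₂/T₁)^(2/3) = 0.00664191
a₂ = 9.376 × 10^10 m × 0.00664191 = 6.22746 × 10^8 m ≈ 622.7 Mm

Final answer: a₂ = 622.7 Mm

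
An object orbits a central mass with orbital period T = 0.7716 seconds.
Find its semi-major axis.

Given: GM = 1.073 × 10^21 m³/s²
T = 0.7716 seconds
GM = 1.073 × 10^21 m³/s²
Kepler's third law: a³ = GM T² / (4π²)
T² = 0.595367 s²
a³ = (1.073 × 10^21) × 0.595367 / (4π²) = 1.61817 × 10^19 m³
a = (a³)^(1/3) = 2.52935 × 10^6 m ≈ 2.529 × 10^6 m

Final answer: 2.529 × 10^6 m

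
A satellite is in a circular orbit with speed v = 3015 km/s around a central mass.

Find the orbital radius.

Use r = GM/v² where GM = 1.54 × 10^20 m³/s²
v = 3015 km/s = 3.015 × 10^6 m/s
GM = 1.54 × 10^20 m³/s²
v² = 9.09022 × 10^12 m²/s²
r = GM/v² = (1.54 × 10^20) / (9.09022 × 10^12) = 1.69413 × 10^7 m ≈ 1.694 × 10^7 m

Final answer: 1.694 × 10^7 m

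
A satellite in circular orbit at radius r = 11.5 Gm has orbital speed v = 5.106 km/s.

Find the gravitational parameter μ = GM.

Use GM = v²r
r = 11.5 Gm = 1.15 × 10^10 m
v = 5.106 km/s = 5106 m/s
v² = 2.60712 × 10^7 m²/s²
GM = v²r = 2.60712 × 10^7 × 1.15 × 10^10 = 2.99819 × 10^17 m³/s²
GM ≈ 2.998 × 10^17 m³/s²

Final answer: GM = 2.998 × 10^17 m³/s²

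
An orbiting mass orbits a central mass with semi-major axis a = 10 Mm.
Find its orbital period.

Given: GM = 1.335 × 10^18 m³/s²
a = 10 Mm = 1 × 10^7 m
GM = 1.335 × 10^18 m³/s²
a³ = 1 × 10^21 m³
T = 2π √(a³/GM) = 2π √((1 × 10^21) / (1.335 × 10^18)) = 2π × 27.369 s
T = 171.965 s ≈ 2.866 minutes

Final answer: 2.866 minutes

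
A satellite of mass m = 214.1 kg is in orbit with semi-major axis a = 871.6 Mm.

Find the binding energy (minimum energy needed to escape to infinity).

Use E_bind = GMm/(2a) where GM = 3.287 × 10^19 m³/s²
a = 871.6 Mm = 8.716 × 10^8 m
GM = 3.287 × 10^19 m³/s²
m = 214.1 kg
GMm = 3.287 × 10^19 × 214.1 = 7.03747 × 10^21 m³·kg/s²
2a = 1.7432 × 10^9 m
E_bind = GMm/(2a) = 4.0371 × 10^12 J ≈ 4.037 TJ

Final answer: 4.037 TJ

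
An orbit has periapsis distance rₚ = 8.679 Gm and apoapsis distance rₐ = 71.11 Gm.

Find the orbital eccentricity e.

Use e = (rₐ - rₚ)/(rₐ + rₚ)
rₚ = 8.679 Gm = 8.679 × 10^9 m
rₐ = 71.11 Gm = 7.111 × 10^10 m
rₐ − rₚ = 6.2431 × 10^10 m
rₐ + rₚ = 7.9789 × 10^10 m
e = (rₐ − rₚ)/(rₐ + rₚ) = 0.782451

Final answer: e = 0.7825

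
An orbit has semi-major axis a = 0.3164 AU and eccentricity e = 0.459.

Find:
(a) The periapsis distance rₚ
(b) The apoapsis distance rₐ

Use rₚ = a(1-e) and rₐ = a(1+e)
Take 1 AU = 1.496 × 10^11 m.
a = 0.3164 AU = 4.73334 × 10^10 m
e = 0.459:  1 − e = 0.541,  1 + e = 1.459
(a) rₚ = a(1 − e) = 4.73334 × 10^10 m × 0.541 = 2.56074 × 10^10 m ≈ 0.1712 AU
(b) rₐ = a(1 + e) = 4.73334 × 10^10 m × 1.459 = 6.90595 × 10^10 m ≈ 0.4616 AU

Final answer:
(a) rₚ = 0.1712 AU
(b) rₐ = 0.4616 AU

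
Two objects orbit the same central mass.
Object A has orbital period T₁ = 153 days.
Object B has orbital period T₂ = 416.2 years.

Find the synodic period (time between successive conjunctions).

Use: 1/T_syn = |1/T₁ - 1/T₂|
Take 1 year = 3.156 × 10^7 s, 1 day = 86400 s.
T₁ = 153 days = 1.32192 × 10^7 s
T₂ = 416.2 years = 1.31353 × 10^10 s
1/T₁ = 7.56475 × 10^-8 s⁻¹
1/T₂ = 7.61309 × 10^-11 s⁻¹
|1/T₁ − 1/T₂| = 7.55714 × 10^-8 s⁻¹
T_syn = 1 / |1/T₁ − 1/T₂| = 1.32325 × 10^7 s ≈ 153.2 days

Final answer: T_syn = 153.2 days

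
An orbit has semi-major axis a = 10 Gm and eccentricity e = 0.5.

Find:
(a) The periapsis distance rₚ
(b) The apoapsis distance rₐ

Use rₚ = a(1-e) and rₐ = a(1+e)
a = 10 Gm = 1 × 10^10 m
e = 0.5:  1 − e = 0.5,  1 + e = 1.5
(a) rₚ = a(1 − e) = 1 × 10^10 m × 0.5 = 5 × 10^9 m ≈ 5 Gm
(b) rₐ = a(1 + e) = 1 × 10^10 m × 1.5 = 1.5 × 10^10 m ≈ 15 Gm

Final answer:
(a) rₚ = 5 Gm
(b) rₐ = 15 Gm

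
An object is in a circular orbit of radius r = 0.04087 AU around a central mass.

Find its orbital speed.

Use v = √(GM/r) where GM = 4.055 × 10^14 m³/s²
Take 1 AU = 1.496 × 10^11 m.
r = 0.04087 AU = 6.11415 × 10^9 m
GM = 4.055 × 10^14 m³/s²
GM/r = (4.055 × 10^14) / (6.11415 × 10^9) = 66321.5 m²/s²
v = √(GM/r) = 257.53 m/s ≈ 257.5 m/s

Final answer: 257.5 m/s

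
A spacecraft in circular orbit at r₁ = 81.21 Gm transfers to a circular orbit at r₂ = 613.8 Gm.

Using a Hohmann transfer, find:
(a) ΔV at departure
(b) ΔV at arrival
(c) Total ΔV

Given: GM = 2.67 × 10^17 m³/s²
r₁ = 81.21 Gm = 8.121 × 10^10 m
r₂ = 613.8 Gm = 6.138 × 10^11 m
GM = 2.67 × 10^17 m³/s²
Transfer ellipse: a_t = (r₁ + r₂)/2 = 3.47505 × 10^11 m
Circular speed at r₁: v₁ = √(GM/r₁) = 1813.22 m/s
Transfer speed at r₁ (periapsis): v₁ₜ = √(GM(2/r₁ − 1/a_t)) = 2409.82 m/s
(a) ΔV₁ = v₁ₜ − v₁ = 596.594 m/s ≈ 596.6 m/s
Circular speed at r₂: v₂ = √(GM/r₂) = 659.542 m/s
Transfer speed at r₂ (apoapsis): v₂ₜ = √(GM(2/r₂ − 1/a_t)) = 318.835 m/s
(b) ΔV₂ = v₂ − v₂ₜ = 340.706 m/s ≈ 340.7 m/s
(c) ΔV_total = ΔV₁ + ΔV₂ = 937.3 m/s ≈ 937.3 m/s

Final answer:
(a) ΔV₁ = 596.6 m/s
(b) ΔV₂ = 340.7 m/s
(c) ΔV_total = 937.3 m/s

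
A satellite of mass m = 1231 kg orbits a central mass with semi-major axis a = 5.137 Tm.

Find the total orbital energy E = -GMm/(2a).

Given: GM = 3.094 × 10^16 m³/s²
a = 5.137 Tm = 5.137 × 10^12 m
GM = 3.094 × 10^16 m³/s²
2a = 1.0274 × 10^13 m
GMm = 3.094 × 10^16 × 1231 = 3.80871 × 10^19 m³·kg/s²
E = −GMm/(2a) = -3.70714 × 10^6 J ≈ -3.707 MJ

Final answer: -3.707 MJ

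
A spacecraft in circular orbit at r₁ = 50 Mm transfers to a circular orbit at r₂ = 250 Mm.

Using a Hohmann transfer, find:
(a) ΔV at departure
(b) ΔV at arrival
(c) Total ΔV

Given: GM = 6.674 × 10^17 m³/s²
r₁ = 50 Mm = 5 × 10^7 m
r₂ = 250 Mm = 2.5 × 10^8 m
GM = 6.674 × 10^17 m³/s²
Transfer ellipse: a_t = (r₁ + r₂)/2 = 1.5 × 10^8 m
Circular speed at r₁: v₁ = √(GM/r₁) = 115534 m/s
Transfer speed at r₁ (periapsis): v₁ₜ = √(GM(2/r₁ − 1/a_t)) = 149153 m/s
(a) ΔV₁ = v₁ₜ − v₁ = 33619.6 m/s ≈ 33.62 km/s
Circular speed at r₂: v₂ = √(GM/r₂) = 51668.2 m/s
Transfer speed at r₂ (apoapsis): v₂ₜ = √(GM(2/r₂ − 1/a_t)) = 29830.6 m/s
(b) ΔV₂ = v₂ − v₂ₜ = 21837.5 m/s ≈ 21.84 km/s
(c) ΔV_total = ΔV₁ + ΔV₂ = 55457.2 m/s ≈ 55.46 km/s

Final answer:
(a) ΔV₁ = 33.62 km/s
(b) ΔV₂ = 21.84 km/s
(c) ΔV_total = 55.46 km/s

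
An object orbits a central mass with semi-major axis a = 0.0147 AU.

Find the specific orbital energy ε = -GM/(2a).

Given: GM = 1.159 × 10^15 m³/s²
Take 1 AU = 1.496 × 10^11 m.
a = 0.0147 AU = 2.19912 × 10^9 m
GM = 1.159 × 10^15 m³/s²
2a = 4.39824 × 10^9 m
ε = −GM/(2a) = -263514 J/kg ≈ -263.5 kJ/kg

Final answer: -263.5 kJ/kg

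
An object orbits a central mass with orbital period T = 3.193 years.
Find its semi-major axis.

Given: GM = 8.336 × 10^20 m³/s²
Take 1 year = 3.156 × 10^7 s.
T = 3.193 years = 1.00771 × 10^8 s
GM = 8.336 × 10^20 m³/s²
Kepler's third law: a³ = GM T² / (4π²)
T² = 1.01548 × 10^16 s²
a³ = (8.336 × 10^20) × (1.01548 × 10^16) / (4π²) = 2.14422 × 10^35 m³
a = (a³)^(1/3) = 5.98536 × 10^11 m ≈ 598.5 Gm

Final answer: 598.5 Gm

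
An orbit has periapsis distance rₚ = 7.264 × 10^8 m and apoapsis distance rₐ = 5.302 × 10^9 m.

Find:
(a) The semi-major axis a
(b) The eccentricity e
rₚ = 7.264 × 10^8 m
rₐ = 5.302 × 10^9 m
(a) a = (rₚ + rₐ)/2 = 3.0142 × 10^9 m ≈ 3.014 × 10^9 m
(b) e = (rₐ − rₚ)/(rₐ + rₚ) = (4.5756 × 10^9) / (6.0284 × 10^9) = 0.759007

Final answer:
(a) a = 3.014 × 10^9 m
(b) e = 0.759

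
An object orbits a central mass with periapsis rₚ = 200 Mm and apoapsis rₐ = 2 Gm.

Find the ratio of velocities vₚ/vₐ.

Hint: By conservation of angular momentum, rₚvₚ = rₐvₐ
rₚ = 200 Mm = 2 × 10^8 m
rₐ = 2 Gm = 2 × 10^9 m
rₚvₚ = rₐvₐ  ⇒  vₚ/vₐ = rₐ/rₚ
vₚ/vₐ = (2 × 10^9) / (2 × 10^8) = 10

Final answer: vₚ/vₐ = 10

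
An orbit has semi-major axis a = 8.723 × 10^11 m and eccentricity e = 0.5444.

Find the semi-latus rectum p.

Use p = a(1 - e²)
a = 8.723 × 10^11 m
e = 0.5444,  e² = 0.296371,  1 − e² = 0.703629
p = a(1 − e²) = 8.723 × 10^11 m × 0.703629 = 6.13775 × 10^11 m ≈ 6.138 × 10^11 m

Final answer: p = 6.138 × 10^11 m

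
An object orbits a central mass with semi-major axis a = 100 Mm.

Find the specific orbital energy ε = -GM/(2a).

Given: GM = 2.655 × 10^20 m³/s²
a = 100 Mm = 1 × 10^8 m
GM = 2.655 × 10^20 m³/s²
2a = 2 × 10^8 m
ε = −GM/(2a) = -1.3275 × 10^12 J/kg ≈ -1327 GJ/kg

Final answer: -1327 GJ/kg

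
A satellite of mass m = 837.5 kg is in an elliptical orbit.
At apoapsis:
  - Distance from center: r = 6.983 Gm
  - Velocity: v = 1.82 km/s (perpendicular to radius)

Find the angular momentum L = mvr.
r = 6.983 Gm = 6.983 × 10^9 m
v = 1.82 km/s = 1820 m/s
vr = 1820 × 6.983 × 10^9 = 1.27091 × 10^13 m²/s
L = m × vr = 837.5 × 1.27091 × 10^13 = 1.06438 × 10^16 kg·m²/s ≈ 1.064 × 10^16 kg·m²/s

Final answer: L = 1.064 × 10^16 kg·m²/s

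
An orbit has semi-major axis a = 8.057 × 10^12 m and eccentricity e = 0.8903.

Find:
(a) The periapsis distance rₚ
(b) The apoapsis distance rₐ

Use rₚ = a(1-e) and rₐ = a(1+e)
a = 8.057 × 10^12 m
e = 0.8903:  1 − e = 0.1097,  1 + e = 1.8903
(a) rₚ = a(1 − e) = 8.057 × 10^12 m × 0.1097 = 8.83853 × 10^11 m ≈ 8.839 × 10^11 m
(b) rₐ = a(1 + e) = 8.057 × 10^12 m × 1.8903 = 1.52301 × 10^13 m ≈ 1.523 × 10^13 m

Final answer:
(a) rₚ = 8.839 × 10^11 m
(b) rₐ = 1.523 × 10^13 m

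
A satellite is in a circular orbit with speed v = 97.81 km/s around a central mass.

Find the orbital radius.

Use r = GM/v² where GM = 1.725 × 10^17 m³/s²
v = 97.81 km/s = 97810 m/s
GM = 1.725 × 10^17 m³/s²
v² = 9.5668 × 10^9 m²/s²
r = GM/v² = (1.725 × 10^17) / (9.5668 × 10^9) = 1.80311 × 10^7 m ≈ 18.03 Mm

Final answer: 18.03 Mm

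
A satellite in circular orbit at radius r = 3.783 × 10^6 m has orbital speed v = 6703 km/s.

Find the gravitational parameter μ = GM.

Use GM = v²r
r = 3.783 × 10^6 m
v = 6703 km/s = 6.703 × 10^6 m/s
v² = 4.49302 × 10^13 m²/s²
GM = v²r = 4.49302 × 10^13 × 3.783 × 10^6 = 1.69971 × 10^20 m³/s²
GM ≈ 1.7 × 10^20 m³/s²

Final answer: GM = 1.7 × 10^20 m³/s²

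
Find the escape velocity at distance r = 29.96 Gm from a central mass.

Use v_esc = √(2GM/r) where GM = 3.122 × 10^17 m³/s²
r = 29.96 Gm = 2.996 × 10^10 m
GM = 3.122 × 10^17 m³/s²
2GM/r = 2 × (3.122 × 10^17) / (2.996 × 10^10) = 2.08411 × 10^7 m²/s²
v_esc = √(2GM/r) = 4565.21 m/s ≈ 4.565 km/s

Final answer: 4.565 km/s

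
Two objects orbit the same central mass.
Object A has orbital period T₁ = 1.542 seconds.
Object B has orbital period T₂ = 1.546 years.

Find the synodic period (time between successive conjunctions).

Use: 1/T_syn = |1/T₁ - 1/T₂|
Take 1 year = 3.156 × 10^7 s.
T₁ = 1.542 seconds
T₂ = 1.546 years = 4.87918 × 10^7 s
1/T₁ = 0.648508 s⁻¹
1/T₂ = 2.04953 × 10^-8 s⁻¹
|1/T₁ − 1/T₂| = 0.648508 s⁻¹
T_syn = 1 / |1/T₁ − 1/T₂| = 1.542 s ≈ 1.542 seconds

Final answer: T_syn = 1.542 seconds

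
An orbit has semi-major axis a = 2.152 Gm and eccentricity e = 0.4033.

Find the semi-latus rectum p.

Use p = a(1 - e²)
a = 2.152 Gm = 2.152 × 10^9 m
e = 0.4033,  e² = 0.162651,  1 − e² = 0.837349
p = a(1 − e²) = 2.152 × 10^9 m × 0.837349 = 1.80198 × 10^9 m ≈ 1.802 Gm

Final answer: p = 1.802 Gm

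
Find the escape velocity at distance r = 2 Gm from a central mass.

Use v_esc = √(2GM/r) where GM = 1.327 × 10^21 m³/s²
r = 2 Gm = 2 × 10^9 m
GM = 1.327 × 10^21 m³/s²
2GM/r = 2 × (1.327 × 10^21) / (2 × 10^9) = 1.327 × 10^12 m²/s²
v_esc = √(2GM/r) = 1.15195 × 10^6 m/s ≈ 1152 km/s

Final answer: 1152 km/s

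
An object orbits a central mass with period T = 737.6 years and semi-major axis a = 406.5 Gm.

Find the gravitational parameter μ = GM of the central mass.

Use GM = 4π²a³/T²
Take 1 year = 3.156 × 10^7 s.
T = 737.6 years = 2.32787 × 10^10 s
a = 406.5 Gm = 4.065 × 10^11 m
a³ = 6.7171 × 10^34 m³
T² = 5.41896 × 10^20 s²
GM = 4π² × (6.7171 × 10^34) / (5.41896 × 10^20) = 4.89357 × 10^15 m³/s²
GM ≈ 4.894 × 10^15 m³/s²

Final answer: GM = 4.894 × 10^15 m³/s²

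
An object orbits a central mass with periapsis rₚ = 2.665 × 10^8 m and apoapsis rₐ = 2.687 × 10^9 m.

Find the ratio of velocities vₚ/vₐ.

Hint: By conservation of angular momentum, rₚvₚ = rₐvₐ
rₚ = 2.665 × 10^8 m
rₐ = 2.687 × 10^9 m
rₚvₚ = rₐvₐ  ⇒  vₚ/vₐ = rₐ/rₚ
vₚ/vₐ = (2.687 × 10^9) / (2.665 × 10^8) = 10.0826

Final answer: vₚ/vₐ = 10.08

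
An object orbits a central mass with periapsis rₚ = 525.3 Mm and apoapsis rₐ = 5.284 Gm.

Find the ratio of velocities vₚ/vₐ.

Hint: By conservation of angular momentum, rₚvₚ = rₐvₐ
rₚ = 525.3 Mm = 5.253 × 10^8 m
rₐ = 5.284 Gm = 5.284 × 10^9 m
rₚvₚ = rₐvₐ  ⇒  vₚ/vₐ = rₐ/rₚ
vₚ/vₐ = (5.284 × 10^9) / (5.253 × 10^8) = 10.059

Final answer: vₚ/vₐ = 10.06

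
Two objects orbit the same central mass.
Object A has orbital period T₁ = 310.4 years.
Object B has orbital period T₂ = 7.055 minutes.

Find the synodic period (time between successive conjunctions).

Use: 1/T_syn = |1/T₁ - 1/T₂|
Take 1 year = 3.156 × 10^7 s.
T₁ = 310.4 years = 9.79622 × 10^9 s
T₂ = 7.055 minutes = 423.3 s
1/T₁ = 1.0208 × 10^-10 s⁻¹
1/T₂ = 0.00236239 s⁻¹
|1/T₁ − 1/T₂| = 0.00236239 s⁻¹
T_syn = 1 / |1/T₁ − 1/T₂| = 423.3 s ≈ 7.055 minutes

Final answer: T_syn = 7.055 minutes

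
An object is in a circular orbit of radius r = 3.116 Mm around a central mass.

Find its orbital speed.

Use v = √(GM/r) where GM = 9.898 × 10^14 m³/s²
r = 3.116 Mm = 3.116 × 10^6 m
GM = 9.898 × 10^14 m³/s²
GM/r = (9.898 × 10^14) / (3.116 × 10^6) = 3.17651 × 10^8 m²/s²
v = √(GM/r) = 17822.8 m/s ≈ 17.82 km/s

Final answer: 17.82 km/s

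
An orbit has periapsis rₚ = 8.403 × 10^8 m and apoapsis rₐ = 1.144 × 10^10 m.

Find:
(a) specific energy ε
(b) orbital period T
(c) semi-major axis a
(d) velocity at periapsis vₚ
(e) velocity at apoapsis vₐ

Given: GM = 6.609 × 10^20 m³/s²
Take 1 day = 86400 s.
rₚ = 8.403 × 10^8 m
rₐ = 1.144 × 10^10 m
GM = 6.609 × 10^20 m³/s²
a = (rₚ + rₐ)/2 = 6.14015 × 10^9 m
e = (rₐ − rₚ)/(rₐ + rₚ) = (1.05997 × 10^10) / (1.22803 × 10^10) = 0.863147
(a) 2a = 1.22803 × 10^10 m;  ε = −GM/(2a) = -5.38179 × 10^10 J/kg ≈ -53.82 GJ/kg
(b) a³ = 2.31493 × 10^29 m³;  T = 2π √(a³/GM) = 2π × 18715.5 s = 117593 s ≈ 1.361 days
(c) a = 6.14015 × 10^9 m ≈ 6.14 × 10^9 m
(d) vₚ² = GM (2/rₚ − 1/a) = 6.609 × 10^20 × (2.3801 × 10^-9 − 1.62862 × 10^-10) = 1.46537 × 10^12 m²/s²;  vₚ = 1.21053 × 10^6 m/s ≈ 1211 km/s
(e) vₐ² = GM (2/rₐ − 1/a) = 6.609 × 10^20 × (1.74825 × 10^-10 − 1.62862 × 10^-10) = 7.90615 × 10^9 m²/s²;  vₐ = 88916.5 m/s ≈ 88.92 km/s

Final answer:
(a) specific energy ε = -53.82 GJ/kg
(b) orbital period T = 1.361 days
(c) semi-major axis a = 6.14 × 10^9 m
(d) velocity at periapsis vₚ = 1211 km/s
(e) velocity at apoapsis vₐ = 88.92 km/s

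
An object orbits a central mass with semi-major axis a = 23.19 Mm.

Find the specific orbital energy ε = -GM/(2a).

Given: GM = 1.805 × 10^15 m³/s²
a = 23.19 Mm = 2.319 × 10^7 m
GM = 1.805 × 10^15 m³/s²
2a = 4.638 × 10^7 m
ε = −GM/(2a) = -3.89176 × 10^7 J/kg ≈ -38.92 MJ/kg

Final answer: -38.92 MJ/kg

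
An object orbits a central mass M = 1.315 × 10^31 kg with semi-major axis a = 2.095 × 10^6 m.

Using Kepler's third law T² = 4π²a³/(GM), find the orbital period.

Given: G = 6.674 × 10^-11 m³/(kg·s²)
M = 1.315 × 10^31 kg
GM = G × M = 6.674 × 10^-11 × 1.315 × 10^31 = 8.77631 × 10^20 m³/s²
a = 2.095 × 10^6 m
a³ = 9.19501 × 10^18 m³
T = 2π √(a³/GM) = 2π √((9.19501 × 10^18) / (8.77631 × 10^20)) = 2π × 0.102358 s
T = 0.643132 s ≈ 0.6431 seconds

Final answer: 0.6431 seconds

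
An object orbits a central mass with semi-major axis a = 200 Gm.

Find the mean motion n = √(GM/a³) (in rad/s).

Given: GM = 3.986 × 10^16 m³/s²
a = 200 Gm = 2 × 10^11 m
GM = 3.986 × 10^16 m³/s²
a³ = 8 × 10^33 m³
GM/a³ = (3.986 × 10^16) / (8 × 10^33) = 4.9825 × 10^-18 s⁻²
n = √(GM/a³) = 2.23215 × 10^-9 rad/s ≈ 2.232 × 10^-9 rad/s

Final answer: n = 2.232 × 10^-9 rad/s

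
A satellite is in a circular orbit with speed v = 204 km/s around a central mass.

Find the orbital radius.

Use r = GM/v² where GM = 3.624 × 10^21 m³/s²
v = 204 km/s = 204000 m/s
GM = 3.624 × 10^21 m³/s²
v² = 4.1616 × 10^10 m²/s²
r = GM/v² = (3.624 × 10^21) / (4.1616 × 10^10) = 8.70819 × 10^10 m ≈ 87.08 Gm

Final answer: 87.08 Gm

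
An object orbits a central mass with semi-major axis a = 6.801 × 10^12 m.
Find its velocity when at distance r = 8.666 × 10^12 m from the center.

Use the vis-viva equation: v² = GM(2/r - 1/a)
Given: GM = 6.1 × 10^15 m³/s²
a = 6.801 × 10^12 m
r = 8.666 × 10^12 m
GM = 6.1 × 10^15 m³/s²
2/r − 1/a = 2.30787 × 10^-13 − 1.47037 × 10^-13 = 8.37498 × 10^-14 m⁻¹
v² = GM (2/r − 1/a) = 510.874 m²/s²
v = 22.6025 m/s ≈ 22.6 m/s

Final answer: 22.6 m/s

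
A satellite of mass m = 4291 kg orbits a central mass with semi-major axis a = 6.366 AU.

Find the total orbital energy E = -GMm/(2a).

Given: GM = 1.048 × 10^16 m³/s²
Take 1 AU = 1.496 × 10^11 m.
a = 6.366 AU = 9.52354 × 10^11 m
GM = 1.048 × 10^16 m³/s²
2a = 1.90471 × 10^12 m
GMm = 1.048 × 10^16 × 4291 = 4.49697 × 10^19 m³·kg/s²
E = −GMm/(2a) = -2.36098 × 10^7 J ≈ -23.61 MJ

Final answer: -23.61 MJ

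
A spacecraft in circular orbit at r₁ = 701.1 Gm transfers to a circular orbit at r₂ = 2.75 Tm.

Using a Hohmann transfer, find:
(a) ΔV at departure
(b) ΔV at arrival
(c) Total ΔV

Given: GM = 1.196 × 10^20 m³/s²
r₁ = 701.1 Gm = 7.011 × 10^11 m
r₂ = 2.75 Tm = 2.75 × 10^12 m
GM = 1.196 × 10^20 m³/s²
Transfer ellipse: a_t = (r₁ + r₂)/2 = 1.72555 × 10^12 m
Circular speed at r₁: v₁ = √(GM/r₁) = 13061 m/s
Transfer speed at r₁ (periapsis): v₁ₜ = √(GM(2/r₁ − 1/a_t)) = 16488.4 m/s
(a) ΔV₁ = v₁ₜ − v₁ = 3427.41 m/s ≈ 3.427 km/s
Circular speed at r₂: v₂ = √(GM/r₂) = 6594.76 m/s
Transfer speed at r₂ (apoapsis): v₂ₜ = √(GM(2/r₂ − 1/a_t)) = 4203.64 m/s
(b) ΔV₂ = v₂ − v₂ₜ = 2391.12 m/s ≈ 2.391 km/s
(c) ΔV_total = ΔV₁ + ΔV₂ = 5818.54 m/s ≈ 5.819 km/s

Final answer:
(a) ΔV₁ = 3.427 km/s
(b) ΔV₂ = 2.391 km/s
(c) ΔV_total = 5.819 km/s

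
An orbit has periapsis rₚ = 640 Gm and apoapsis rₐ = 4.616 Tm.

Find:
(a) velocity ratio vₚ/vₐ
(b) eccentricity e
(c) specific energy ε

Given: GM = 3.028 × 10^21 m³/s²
rₚ = 640 Gm = 6.4 × 10^11 m
rₐ = 4.616 Tm = 4.616 × 10^12 m
GM = 3.028 × 10^21 m³/s²
a = (rₚ + rₐ)/2 = 2.628 × 10^12 m
e = (rₐ − rₚ)/(rₐ + rₚ) = (3.976 × 10^12) / (5.256 × 10^12) = 0.756469
(a) vₚ/vₐ = rₐ/rₚ (angular momentum) = (4.616 × 10^12) / (6.4 × 10^11) = 7.2125 ≈ 7.213
(b) e = 0.756469 ≈ 0.7565
(c) 2a = 5.256 × 10^12 m;  ε = −GM/(2a) = -5.76104 × 10^8 J/kg ≈ -576.1 MJ/kg

Final answer:
(a) velocity ratio vₚ/vₐ = 7.213
(b) eccentricity e = 0.7565
(c) specific energy ε = -576.1 MJ/kg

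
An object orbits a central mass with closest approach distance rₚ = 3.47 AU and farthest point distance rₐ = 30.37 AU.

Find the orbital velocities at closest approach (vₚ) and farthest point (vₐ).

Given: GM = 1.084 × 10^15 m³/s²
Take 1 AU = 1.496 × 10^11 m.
rₚ = 3.47 AU = 5.19112 × 10^11 m
rₐ = 30.37 AU = 4.54335 × 10^12 m
GM = 1.084 × 10^15 m³/s²
a = (rₚ + rₐ)/2 = 2.53123 × 10^12 m
Vis-viva: v² = GM (2/r − 1/a)
vₚ² = 1.084 × 10^15 × (3.85273 × 10^-12 − 3.95065 × 10^-13) = 3748.11 m²/s²
vₚ = 61.2218 m/s ≈ 61.22 m/s
vₐ² = 1.084 × 10^15 × (4.40204 × 10^-13 − 3.95065 × 10^-13) = 48.9308 m²/s²
vₐ = 6.99505 m/s ≈ 6.995 m/s

Final answer: vₚ = 61.22 m/s, vₐ = 6.995 m/s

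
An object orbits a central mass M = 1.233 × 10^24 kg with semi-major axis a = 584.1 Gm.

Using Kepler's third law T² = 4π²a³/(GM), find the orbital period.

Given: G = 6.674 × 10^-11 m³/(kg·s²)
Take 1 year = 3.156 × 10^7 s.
M = 1.233 × 10^24 kg
GM = G × M = 6.674 × 10^-11 × 1.233 × 10^24 = 8.22904 × 10^13 m³/s²
a = 584.1 Gm = 5.841 × 10^11 m
a³ = 1.99279 × 10^35 m³
T = 2π √(a³/GM) = 2π √((1.99279 × 10^35) / (8.22904 × 10^13)) = 2π × 4.92103 × 10^10 s
T = 3.09198 × 10^11 s ≈ 9797 years

Final answer: 9797 years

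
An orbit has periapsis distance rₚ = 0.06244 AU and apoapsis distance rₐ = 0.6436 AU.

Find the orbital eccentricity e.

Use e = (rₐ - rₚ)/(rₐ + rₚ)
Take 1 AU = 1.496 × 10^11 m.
rₚ = 0.06244 AU = 9.34102 × 10^9 m
rₐ = 0.6436 AU = 9.62826 × 10^10 m
rₐ − rₚ = 8.69415 × 10^10 m
rₐ + rₚ = 1.05624 × 10^11 m
e = (rₐ − rₚ)/(rₐ + rₚ) = 0.823126

Final answer: e = 0.8231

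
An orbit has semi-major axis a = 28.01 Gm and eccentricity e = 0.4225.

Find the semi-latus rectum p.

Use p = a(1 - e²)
a = 28.01 Gm = 2.801 × 10^10 m
e = 0.4225,  e² = 0.178506,  1 − e² = 0.821494
p = a(1 − e²) = 2.801 × 10^10 m × 0.821494 = 2.301 × 10^10 m ≈ 23.01 Gm

Final answer: p = 23.01 Gm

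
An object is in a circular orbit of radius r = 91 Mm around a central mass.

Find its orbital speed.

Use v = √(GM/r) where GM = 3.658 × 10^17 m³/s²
r = 91 Mm = 9.1 × 10^7 m
GM = 3.658 × 10^17 m³/s²
GM/r = (3.658 × 10^17) / (9.1 × 10^7) = 4.01978 × 10^9 m²/s²
v = √(GM/r) = 63401.7 m/s ≈ 63.4 km/s

Final answer: 63.4 km/s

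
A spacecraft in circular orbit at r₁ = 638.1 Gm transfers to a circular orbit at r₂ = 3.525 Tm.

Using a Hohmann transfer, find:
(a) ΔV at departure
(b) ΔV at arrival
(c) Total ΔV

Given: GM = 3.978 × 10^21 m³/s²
r₁ = 638.1 Gm = 6.381 × 10^11 m
r₂ = 3.525 Tm = 3.525 × 10^12 m
GM = 3.978 × 10^21 m³/s²
Transfer ellipse: a_t = (r₁ + r₂)/2 = 2.08155 × 10^12 m
Circular speed at r₁: v₁ = √(GM/r₁) = 78956.5 m/s
Transfer speed at r₁ (periapsis): v₁ₜ = √(GM(2/r₁ − 1/a_t)) = 102748 m/s
(a) ΔV₁ = v₁ₜ − v₁ = 23791.7 m/s ≈ 23.79 km/s
Circular speed at r₂: v₂ = √(GM/r₂) = 33593.3 m/s
Transfer speed at r₂ (apoapsis): v₂ₜ = √(GM(2/r₂ − 1/a_t)) = 18599.6 m/s
(b) ΔV₂ = v₂ − v₂ₜ = 14993.7 m/s ≈ 14.99 km/s
(c) ΔV_total = ΔV₁ + ΔV₂ = 38785.4 m/s ≈ 38.79 km/s

Final answer:
(a) ΔV₁ = 23.79 km/s
(b) ΔV₂ = 14.99 km/s
(c) ΔV_total = 38.79 km/s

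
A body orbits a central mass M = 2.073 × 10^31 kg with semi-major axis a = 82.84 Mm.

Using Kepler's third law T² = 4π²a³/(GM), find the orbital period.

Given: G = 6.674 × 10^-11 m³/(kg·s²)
M = 2.073 × 10^31 kg
GM = G × M = 6.674 × 10^-11 × 2.073 × 10^31 = 1.38352 × 10^21 m³/s²
a = 82.84 Mm = 8.284 × 10^7 m
a³ = 5.68487 × 10^23 m³
T = 2π √(a³/GM) = 2π √((5.68487 × 10^23) / (1.38352 × 10^21)) = 2π × 20.2706 s
T = 127.364 s ≈ 2.123 minutes

Final answer: 2.123 minutes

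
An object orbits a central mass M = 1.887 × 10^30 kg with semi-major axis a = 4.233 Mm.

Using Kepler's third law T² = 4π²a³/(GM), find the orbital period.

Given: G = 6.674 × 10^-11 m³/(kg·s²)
M = 1.887 × 10^30 kg
GM = G × M = 6.674 × 10^-11 × 1.887 × 10^30 = 1.25938 × 10^20 m³/s²
a = 4.233 Mm = 4.233 × 10^6 m
a³ = 7.58481 × 10^19 m³
T = 2π √(a³/GM) = 2π √((7.58481 × 10^19) / (1.25938 × 10^20)) = 2π × 0.776057 s
T = 4.87611 s ≈ 4.876 seconds

Final answer: 4.876 seconds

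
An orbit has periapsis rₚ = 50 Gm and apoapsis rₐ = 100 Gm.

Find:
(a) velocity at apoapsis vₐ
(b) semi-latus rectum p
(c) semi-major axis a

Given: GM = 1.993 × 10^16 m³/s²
rₚ = 50 Gm = 5 × 10^10 m
rₐ = 100 Gm = 1 × 10^11 m
GM = 1.993 × 10^16 m³/s²
a = (rₚ + rₐ)/2 = 7.5 × 10^10 m
e = (rₐ − rₚ)/(rₐ + rₚ) = (5 × 10^10) / (1.5 × 10^11) = 0.333333
(a) vₐ² = GM (2/rₐ − 1/a) = 1.993 × 10^16 × (2 × 10^-11 − 1.33333 × 10^-11) = 132867 m²/s²;  vₐ = 364.509 m/s ≈ 364.5 m/s
(b) 1 − e² = 0.888889;  p = a(1 − e²) = 7.5 × 10^10 × 0.888889 = 6.66667 × 10^10 m ≈ 66.67 Gm
(c) a = 7.5 × 10^10 m ≈ 75 Gm

Final answer:
(a) velocity at apoapsis vₐ = 364.5 m/s
(b) semi-latus rectum p = 66.67 Gm
(c) semi-major axis a = 75 Gm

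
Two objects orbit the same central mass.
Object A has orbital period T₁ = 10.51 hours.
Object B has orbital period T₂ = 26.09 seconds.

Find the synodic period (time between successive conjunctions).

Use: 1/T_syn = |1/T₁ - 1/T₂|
T₁ = 10.51 hours = 37836 s
T₂ = 26.09 seconds
1/T₁ = 2.64299 × 10^-5 s⁻¹
1/T₂ = 0.0383289 s⁻¹
|1/T₁ − 1/T₂| = 0.0383024 s⁻¹
T_syn = 1 / |1/T₁ − 1/T₂| = 26.108 s ≈ 26.11 seconds

Final answer: T_syn = 26.11 seconds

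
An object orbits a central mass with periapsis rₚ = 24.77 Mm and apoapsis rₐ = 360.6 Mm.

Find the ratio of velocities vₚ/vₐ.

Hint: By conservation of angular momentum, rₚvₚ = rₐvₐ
rₚ = 24.77 Mm = 2.477 × 10^7 m
rₐ = 360.6 Mm = 3.606 × 10^8 m
rₚvₚ = rₐvₐ  ⇒  vₚ/vₐ = rₐ/rₚ
vₚ/vₐ = (3.606 × 10^8) / (2.477 × 10^7) = 14.5579

Final answer: vₚ/vₐ = 14.56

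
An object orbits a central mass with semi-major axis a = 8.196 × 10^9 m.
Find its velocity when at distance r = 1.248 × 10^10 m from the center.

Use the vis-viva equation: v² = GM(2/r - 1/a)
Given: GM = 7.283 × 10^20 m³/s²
a = 8.196 × 10^9 m
r = 1.248 × 10^10 m
GM = 7.283 × 10^20 m³/s²
2/r − 1/a = 1.60256 × 10^-10 − 1.22011 × 10^-10 = 3.82457 × 10^-11 m⁻¹
v² = GM (2/r − 1/a) = 2.78543 × 10^10 m²/s²
v = 166896 m/s ≈ 166.9 km/s

Final answer: 166.9 km/s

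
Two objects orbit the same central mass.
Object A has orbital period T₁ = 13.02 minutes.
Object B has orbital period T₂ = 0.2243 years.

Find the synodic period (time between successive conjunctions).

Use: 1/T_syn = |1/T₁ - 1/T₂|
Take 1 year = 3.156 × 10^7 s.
T₁ = 13.02 minutes = 781.2 s
T₂ = 0.2243 years = 7.07891 × 10^6 s
1/T₁ = 0.00128008 s⁻¹
1/T₂ = 1.41265 × 10^-7 s⁻¹
|1/T₁ − 1/T₂| = 0.00127994 s⁻¹
T_syn = 1 / |1/T₁ − 1/T₂| = 781.286 s ≈ 13.02 minutes

Final answer: T_syn = 13.02 minutes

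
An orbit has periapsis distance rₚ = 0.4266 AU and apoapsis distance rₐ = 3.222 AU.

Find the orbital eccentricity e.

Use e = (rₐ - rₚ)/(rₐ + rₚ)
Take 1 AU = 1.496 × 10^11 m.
rₚ = 0.4266 AU = 6.38194 × 10^10 m
rₐ = 3.222 AU = 4.82011 × 10^11 m
rₐ − rₚ = 4.18192 × 10^11 m
rₐ + rₚ = 5.45831 × 10^11 m
e = (rₐ − rₚ)/(rₐ + rₚ) = 0.766157

Final answer: e = 0.7662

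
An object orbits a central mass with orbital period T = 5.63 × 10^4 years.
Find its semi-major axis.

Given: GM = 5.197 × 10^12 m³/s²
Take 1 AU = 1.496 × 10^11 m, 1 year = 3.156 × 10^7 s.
T = 5.63 × 10^4 years = 1.77683 × 10^12 s
GM = 5.197 × 10^12 m³/s²
Kepler's third law: a³ = GM T² / (4π²)
T² = 3.15712 × 10^24 s²
a³ = (5.197 × 10^12) × (3.15712 × 10^24) / (4π²) = 4.15608 × 10^35 m³
a = (a³)^(1/3) = 7.46268 × 10^11 m ≈ 4.988 AU

Final answer: 4.988 AU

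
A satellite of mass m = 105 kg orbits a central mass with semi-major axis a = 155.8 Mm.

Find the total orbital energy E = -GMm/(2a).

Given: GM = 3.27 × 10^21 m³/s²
a = 155.8 Mm = 1.558 × 10^8 m
GM = 3.27 × 10^21 m³/s²
2a = 3.116 × 10^8 m
GMm = 3.27 × 10^21 × 105 = 3.4335 × 10^23 m³·kg/s²
E = −GMm/(2a) = -1.10189 × 10^15 J ≈ -1.102 PJ

Final answer: -1.102 PJ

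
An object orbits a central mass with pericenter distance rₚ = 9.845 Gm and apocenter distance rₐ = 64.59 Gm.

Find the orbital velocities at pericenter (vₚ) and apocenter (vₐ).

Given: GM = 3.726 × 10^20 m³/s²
rₚ = 9.845 Gm = 9.845 × 10^9 m
rₐ = 64.59 Gm = 6.459 × 10^10 m
GM = 3.726 × 10^20 m³/s²
a = (rₚ + rₐ)/2 = 3.72175 × 10^10 m
Vis-viva: v² = GM (2/r − 1/a)
vₚ² = 3.726 × 10^20 × (2.03149 × 10^-10 − 2.68691 × 10^-11) = 6.56818 × 10^10 m²/s²
vₚ = 256285 m/s ≈ 256.3 km/s
vₐ² = 3.726 × 10^20 × (3.09645 × 10^-11 − 2.68691 × 10^-11) = 1.52597 × 10^9 m²/s²
vₐ = 39063.7 m/s ≈ 39.06 km/s

Final answer: vₚ = 256.3 km/s, vₐ = 39.06 km/s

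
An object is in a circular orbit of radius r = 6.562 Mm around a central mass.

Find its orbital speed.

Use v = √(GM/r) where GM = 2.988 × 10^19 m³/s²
r = 6.562 Mm = 6.562 × 10^6 m
GM = 2.988 × 10^19 m³/s²
GM/r = (2.988 × 10^19) / (6.562 × 10^6) = 4.55349 × 10^12 m²/s²
v = √(GM/r) = 2.13389 × 10^6 m/s ≈ 2134 km/s

Final answer: 2134 km/s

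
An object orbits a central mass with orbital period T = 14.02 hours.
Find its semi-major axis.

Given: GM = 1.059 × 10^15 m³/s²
T = 14.02 hours = 50472 s
GM = 1.059 × 10^15 m³/s²
Kepler's third law: a³ = GM T² / (4π²)
T² = 2.54742 × 10^9 s²
a³ = (1.059 × 10^15) × (2.54742 × 10^9) / (4π²) = 6.83341 × 10^22 m³
a = (a³)^(1/3) = 4.08833 × 10^7 m ≈ 40.88 Mm

Final answer: 40.88 Mm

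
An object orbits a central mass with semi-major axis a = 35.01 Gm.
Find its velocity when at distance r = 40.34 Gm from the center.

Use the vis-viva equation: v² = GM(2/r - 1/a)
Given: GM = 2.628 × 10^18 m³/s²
a = 35.01 Gm = 3.501 × 10^10 m
r = 40.34 Gm = 4.034 × 10^10 m
GM = 2.628 × 10^18 m³/s²
2/r − 1/a = 4.95786 × 10^-11 − 2.85633 × 10^-11 = 2.10153 × 10^-11 m⁻¹
v² = GM (2/r − 1/a) = 5.52282 × 10^7 m²/s²
v = 7431.57 m/s ≈ 7.432 km/s

Final answer: 7.432 km/s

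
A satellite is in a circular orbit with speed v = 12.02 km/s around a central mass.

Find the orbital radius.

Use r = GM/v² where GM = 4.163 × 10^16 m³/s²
v = 12.02 km/s = 12020 m/s
GM = 4.163 × 10^16 m³/s²
v² = 1.4448 × 10^8 m²/s²
r = GM/v² = (4.163 × 10^16) / (1.4448 × 10^8) = 2.88136 × 10^8 m ≈ 288.1 Mm

Final answer: 288.1 Mm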